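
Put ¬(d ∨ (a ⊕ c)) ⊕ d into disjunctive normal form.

(¬d ∧ ¬a ∧ ¬c) ∨ (¬d ∧ c ∧ a) ∨ d

¬(d ∨ (a ⊕ c)) ⊕ d
≡ (¬(d ∨ (a ⊕ c)) ∧ ¬d) ∨ (¬¬(d ∨ (a ⊕ c)) ∧ d)
≡ (¬(d ∨ (a ∧ ¬c) ∨ (¬a ∧ c)) ∧ ¬d) ∨ (¬¬(d ∨ (a ⊕ c)) ∧ d)
≡ (¬(d ∨ (a ∧ ¬c) ∨ (¬a ∧ c)) ∧ ¬d) ∨ (¬¬(d ∨ (a ∧ ¬c) ∨ (¬a ∧ c)) ∧ d)
≡ (¬d ∧ ¬(a ∧ ¬c) ∧ ¬(¬a ∧ c) ∧ ¬d) ∨ (¬¬(d ∨ (a ∧ ¬c) ∨ (¬a ∧ c)) ∧ d)
≡ (¬d ∧ (¬a ∨ ¬¬c) ∧ ¬(¬a ∧ c) ∧ ¬d) ∨ (¬¬(d ∨ (a ∧ ¬c) ∨ (¬a ∧ c)) ∧ d)
≡ (¬d ∧ (¬a ∨ c) ∧ ¬(¬a ∧ c) ∧ ¬d) ∨ (¬¬(d ∨ (a ∧ ¬c) ∨ (¬a ∧ c)) ∧ d)
≡ (¬d ∧ (¬a ∨ c) ∧ (¬¬a ∨ ¬c) ∧ ¬d) ∨ (¬¬(d ∨ (a ∧ ¬c) ∨ (¬a ∧ c)) ∧ d)
≡ (¬d ∧ (¬a ∨ c) ∧ (a ∨ ¬c) ∧ ¬d) ∨ (¬¬(d ∨ (a ∧ ¬c) ∨ (¬a ∧ c)) ∧ d)
≡ (¬d ∧ (¬a ∨ c) ∧ (a ∨ ¬c) ∧ ¬d) ∨ ((d ∨ (a ∧ ¬c) ∨ (¬a ∧ c)) ∧ d)
≡ (¬d ∧ ¬a ∧ a ∧ ¬d) ∨ (¬d ∧ ¬a ∧ ¬c ∧ ¬d) ∨ (¬d ∧ c ∧ a ∧ ¬d) ∨ (¬d ∧ c ∧ ¬c ∧ ¬d) ∨ (d ∧ d) ∨ (a ∧ ¬c ∧ d) ∨ (¬a ∧ c ∧ d)
≡ (¬d ∧ ¬a ∧ ¬c) ∨ (¬d ∧ c ∧ a) ∨ d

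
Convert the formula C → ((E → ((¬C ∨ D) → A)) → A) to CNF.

C → ((E → ((¬C ∨ D) → A)) → A)
= ¬C ∨ ((E → ((¬C ∨ D) → A)) → A)   [eliminate →]
= ¬C ∨ ¬(E → ((¬C ∨ D) → A)) ∨ A   [eliminate →]
= ¬C ∨ ¬(¬E ∨ ((¬C ∨ D) → A)) ∨ A   [eliminate →]
= ¬C ∨ ¬(¬E ∨ ¬(¬C ∨ D) ∨ A) ∨ A   [eliminate →]
= ¬C ∨ (¬¬E ∧ ¬¬(¬C ∨ D) ∧ ¬A) ∨ A   [De Morgan]
= ¬C ∨ (E ∧ ¬¬(¬C ∨ D) ∧ ¬A) ∨ A   [double negation]
= ¬C ∨ (E ∧ (¬C ∨ D) ∧ ¬A) ∨ A   [double negation]
= (¬C ∨ E ∨ A) ∧ (¬C ∨ ¬C ∨ D ∨ A) ∧ (¬C ∨ ¬A ∨ A)   [distribute ∨ over ∧]
= (¬C ∨ E ∨ A) ∧ (¬C ∨ D ∨ A)   [simplify]

(¬C ∨ E ∨ A) ∧ (¬C ∨ D ∨ A)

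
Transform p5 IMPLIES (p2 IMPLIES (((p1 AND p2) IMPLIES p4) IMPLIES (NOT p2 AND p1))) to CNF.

(NOT p5 OR NOT p2 OR p1) AND (NOT p5 OR NOT p2 OR NOT p4)

p5 IMPLIES (p2 IMPLIES (((p1 AND p2) IMPLIES p4) IMPLIES (NOT p2 AND p1)))
≡ NOT p5 OR (p2 IMPLIES (((p1 AND p2) IMPLIES p4) IMPLIES (NOT p2 AND p1)))   [eliminate IMPLIES]
≡ NOT p5 OR NOT p2 OR (((p1 AND p2) IMPLIES p4) IMPLIES (NOT p2 AND p1))   [eliminate IMPLIES]
≡ NOT p5 OR NOT p2 OR NOT ((p1 AND p2) IMPLIES p4) OR (NOT p2 AND p1)   [eliminate IMPLIES]
≡ NOT p5 OR NOT p2 OR NOT (NOT (p1 AND p2) OR p4) OR (NOT p2 AND p1)   [eliminate IMPLIES]
≡ NOT p5 OR NOT p2 OR (NOT NOT (p1 AND p2) AND NOT p4) OR (NOT p2 AND p1)   [De Morgan]
≡ NOT p5 OR NOT p2 OR (p1 AND p2 AND NOT p4) OR (NOT p2 AND p1)   [double negation]
≡ (NOT p5 OR NOT p2 OR p1 OR NOT p2) AND (NOT p5 OR NOT p2 OR p1 OR p1) AND (NOT p5 OR NOT p2 OR p2 OR NOT p2) AND (NOT p5 OR NOT p2 OR p2 OR p1) AND (NOT p5 OR NOT p2 OR NOT p4 OR NOT p2) AND (NOT p5 OR NOT p2 OR NOT p4 OR p1)   [distribute OR over AND]
≡ (NOT p5 OR NOT p2 OR p1) AND (NOT p5 OR NOT p2 OR NOT p4)   [simplify]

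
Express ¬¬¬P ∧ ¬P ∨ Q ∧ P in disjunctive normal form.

¬¬¬P ∧ ¬P ∨ Q ∧ P
≡ ¬P ∧ ¬P ∨ Q ∧ P
≡ ¬P ∨ Q ∧ P

¬P ∨ Q ∧ P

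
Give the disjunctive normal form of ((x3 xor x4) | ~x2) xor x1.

(x3 & ~x4 & ~x1) | (~x3 & x4 & ~x1) | (~x2 & ~x1) | (~x3 & ~x4 & x2 & x1) | (x4 & x3 & x2 & x1)

((x3 xor x4) | ~x2) xor x1
⇔ (((x3 xor x4) | ~x2) & ~x1) | (~((x3 xor x4) | ~x2) & x1)   — expand xor
⇔ (((x3 & ~x4) | (~x3 & x4) | ~x2) & ~x1) | (~((x3 xor x4) | ~x2) & x1)   — expand xor
⇔ (((x3 & ~x4) | (~x3 & x4) | ~x2) & ~x1) | (~((x3 & ~x4) | (~x3 & x4) | ~x2) & x1)   — expand xor
⇔ (((x3 & ~x4) | (~x3 & x4) | ~x2) & ~x1) | (~(x3 & ~x4) & ~(~x3 & x4) & ~~x2 & x1)   — De Morgan
⇔ (((x3 & ~x4) | (~x3 & x4) | ~x2) & ~x1) | ((~x3 | ~~x4) & ~(~x3 & x4) & ~~x2 & x1)   — De Morgan
⇔ (((x3 & ~x4) | (~x3 & x4) | ~x2) & ~x1) | ((~x3 | x4) & ~(~x3 & x4) & ~~x2 & x1)   — double negation
⇔ (((x3 & ~x4) | (~x3 & x4) | ~x2) & ~x1) | ((~x3 | x4) & (~~x3 | ~x4) & ~~x2 & x1)   — De Morgan
⇔ (((x3 & ~x4) | (~x3 & x4) | ~x2) & ~x1) | ((~x3 | x4) & (x3 | ~x4) & ~~x2 & x1)   — double negation
⇔ (((x3 & ~x4) | (~x3 & x4) | ~x2) & ~x1) | ((~x3 | x4) & (x3 | ~x4) & x2 & x1)   — double negation
⇔ (x3 & ~x4 & ~x1) | (~x3 & x4 & ~x1) | (~x2 & ~x1) | (~x3 & x3 & x2 & x1) | (~x3 & ~x4 & x2 & x1) | (x4 & x3 & x2 & x1) | (x4 & ~x4 & x2 & x1)   — distribute & over |
⇔ (x3 & ~x4 & ~x1) | (~x3 & x4 & ~x1) | (~x2 & ~x1) | (~x3 & ~x4 & x2 & x1) | (x4 & x3 & x2 & x1)   — simplify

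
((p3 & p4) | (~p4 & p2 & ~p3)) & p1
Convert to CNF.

(p3 | ~p4) & (p3 | p2) & (p4 | p2) & (p4 | ~p3) & p1

((p3 & p4) | (~p4 & p2 & ~p3)) & p1
≡ (p3 | ~p4) & (p3 | p2) & (p3 | ~p3) & (p4 | ~p4) & (p4 | p2) & (p4 | ~p3) & p1
≡ (p3 | ~p4) & (p3 | p2) & (p4 | p2) & (p4 | ~p3) & p1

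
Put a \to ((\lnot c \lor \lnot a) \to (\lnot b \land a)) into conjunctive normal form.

\lnot a \lor c \lor \lnot b

a \to ((\lnot c \lor \lnot a) \to (\lnot b \land a))
≡ \lnot a \lor ((\lnot c \lor \lnot a) \to (\lnot b \land a))
≡ \lnot a \lor \lnot (\lnot c \lor \lnot a) \lor (\lnot b \land a)
≡ \lnot a \lor (\lnot \lnot c \land \lnot \lnot a) \lor (\lnot b \land a)
≡ \lnot a \lor (c \land \lnot \lnot a) \lor (\lnot b \land a)
≡ \lnot a \lor (c \land a) \lor (\lnot b \land a)
≡ (\lnot a \lor c \lor \lnot b) \land (\lnot a \lor c \lor a) \land (\lnot a \lor a \lor \lnot b) \land (\lnot a \lor a \lor a)
≡ \lnot a \lor c \lor \lnot b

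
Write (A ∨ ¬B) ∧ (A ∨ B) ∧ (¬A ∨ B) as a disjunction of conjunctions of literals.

(A ∨ ¬B) ∧ (A ∨ B) ∧ (¬A ∨ B)
≡ (A ∧ A ∧ ¬A) ∨ (A ∧ A ∧ B) ∨ (A ∧ B ∧ ¬A) ∨ (A ∧ B ∧ B) ∨ (¬B ∧ A ∧ ¬A) ∨ (¬B ∧ A ∧ B) ∨ (¬B ∧ B ∧ ¬A) ∨ (¬B ∧ B ∧ B)
≡ A ∧ B

A ∧ B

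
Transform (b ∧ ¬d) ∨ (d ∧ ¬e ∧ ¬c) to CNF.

(b ∧ ¬d) ∨ (d ∧ ¬e ∧ ¬c)
= (b ∨ d) ∧ (b ∨ ¬e) ∧ (b ∨ ¬c) ∧ (¬d ∨ d) ∧ (¬d ∨ ¬e) ∧ (¬d ∨ ¬c)   (distribute ∨ over ∧)
= (b ∨ d) ∧ (b ∨ ¬e) ∧ (b ∨ ¬c) ∧ (¬d ∨ ¬e) ∧ (¬d ∨ ¬c)   (simplify)

(b ∨ d) ∧ (b ∨ ¬e) ∧ (b ∨ ¬c) ∧ (¬d ∨ ¬e) ∧ (¬d ∨ ¬c)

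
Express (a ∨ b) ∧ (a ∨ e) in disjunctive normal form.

a ∨ (b ∧ e)

(a ∨ b) ∧ (a ∨ e)
= (a ∧ a) ∨ (a ∧ e) ∨ (b ∧ a) ∨ (b ∧ e)   — distribute ∧ over ∨
= a ∨ (b ∧ e)   — simplify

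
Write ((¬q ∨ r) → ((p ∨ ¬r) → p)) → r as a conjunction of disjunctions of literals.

((¬q ∨ r) → ((p ∨ ¬r) → p)) → r
≡ ¬((¬q ∨ r) → ((p ∨ ¬r) → p)) ∨ r   [eliminate →]
≡ ¬(¬(¬q ∨ r) ∨ ((p ∨ ¬r) → p)) ∨ r   [eliminate →]
≡ ¬(¬(¬q ∨ r) ∨ ¬(p ∨ ¬r) ∨ p) ∨ r   [eliminate →]
≡ (¬¬(¬q ∨ r) ∧ ¬¬(p ∨ ¬r) ∧ ¬p) ∨ r   [De Morgan]
≡ ((¬q ∨ r) ∧ ¬¬(p ∨ ¬r) ∧ ¬p) ∨ r   [double negation]
≡ ((¬q ∨ r) ∧ (p ∨ ¬r) ∧ ¬p) ∨ r   [double negation]
≡ (¬q ∨ r ∨ r) ∧ (p ∨ ¬r ∨ r) ∧ (¬p ∨ r)   [distribute ∨ over ∧]
≡ (¬q ∨ r) ∧ (¬p ∨ r)   [simplify]

(¬q ∨ r) ∧ (¬p ∨ r)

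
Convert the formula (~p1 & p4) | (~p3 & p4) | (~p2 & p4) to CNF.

(~p1 & p4) | (~p3 & p4) | (~p2 & p4)
≡ (~p1 | ~p3 | ~p2) & (~p1 | ~p3 | p4) & (~p1 | p4 | ~p2) & (~p1 | p4 | p4) & (p4 | ~p3 | ~p2) & (p4 | ~p3 | p4) & (p4 | p4 | ~p2) & (p4 | p4 | p4)   [distribute | over &]
≡ (~p1 | ~p3 | ~p2) & p4   [simplify]

(~p1 | ~p3 | ~p2) & p4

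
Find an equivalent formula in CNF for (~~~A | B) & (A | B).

(~~~A | B) & (A | B)
⇔ (~A | B) & (A | B)   (double negation)

(~A | B) & (A | B)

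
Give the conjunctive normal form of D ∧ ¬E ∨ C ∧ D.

D ∧ ¬E ∨ C ∧ D
≡ (D ∨ C) ∧ (D ∨ D) ∧ (¬E ∨ C) ∧ (¬E ∨ D)
≡ D ∧ (¬E ∨ C)

D ∧ (¬E ∨ C)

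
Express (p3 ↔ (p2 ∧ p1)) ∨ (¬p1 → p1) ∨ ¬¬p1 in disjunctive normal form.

(p3 ↔ (p2 ∧ p1)) ∨ (¬p1 → p1) ∨ ¬¬p1
⇔ ((p3 → (p2 ∧ p1)) ∧ ((p2 ∧ p1) → p3)) ∨ (¬p1 → p1) ∨ ¬¬p1   (eliminate ↔)
⇔ ((¬p3 ∨ (p2 ∧ p1)) ∧ ((p2 ∧ p1) → p3)) ∨ (¬p1 → p1) ∨ ¬¬p1   (eliminate →)
⇔ ((¬p3 ∨ (p2 ∧ p1)) ∧ (¬(p2 ∧ p1) ∨ p3)) ∨ (¬p1 → p1) ∨ ¬¬p1   (eliminate →)
⇔ ((¬p3 ∨ (p2 ∧ p1)) ∧ (¬(p2 ∧ p1) ∨ p3)) ∨ ¬¬p1 ∨ p1 ∨ ¬¬p1   (eliminate →)
⇔ ((¬p3 ∨ (p2 ∧ p1)) ∧ (¬p2 ∨ ¬p1 ∨ p3)) ∨ ¬¬p1 ∨ p1 ∨ ¬¬p1   (De Morgan)
⇔ ((¬p3 ∨ (p2 ∧ p1)) ∧ (¬p2 ∨ ¬p1 ∨ p3)) ∨ p1 ∨ p1 ∨ ¬¬p1   (double negation)
⇔ ((¬p3 ∨ (p2 ∧ p1)) ∧ (¬p2 ∨ ¬p1 ∨ p3)) ∨ p1 ∨ p1 ∨ p1   (double negation)
⇔ (¬p3 ∧ ¬p2) ∨ (¬p3 ∧ ¬p1) ∨ (¬p3 ∧ p3) ∨ (p2 ∧ p1 ∧ ¬p2) ∨ (p2 ∧ p1 ∧ ¬p1) ∨ (p2 ∧ p1 ∧ p3) ∨ p1 ∨ p1 ∨ p1   (distribute ∧ over ∨)
⇔ (¬p3 ∧ ¬p2) ∨ (¬p3 ∧ ¬p1) ∨ p1   (simplify)

(¬p3 ∧ ¬p2) ∨ (¬p3 ∧ ¬p1) ∨ p1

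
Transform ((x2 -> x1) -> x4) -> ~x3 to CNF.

(~x2 | x1 | ~x3) & (~x4 | ~x3)

((x2 -> x1) -> x4) -> ~x3
= ~((x2 -> x1) -> x4) | ~x3   [eliminate ->]
= ~(~(x2 -> x1) | x4) | ~x3   [eliminate ->]
= ~(~(~x2 | x1) | x4) | ~x3   [eliminate ->]
= (~~(~x2 | x1) & ~x4) | ~x3   [De Morgan]
= ((~x2 | x1) & ~x4) | ~x3   [double negation]
= (~x2 | x1 | ~x3) & (~x4 | ~x3)   [distribute | over &]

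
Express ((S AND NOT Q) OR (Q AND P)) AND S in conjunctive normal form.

((S AND NOT Q) OR (Q AND P)) AND S
≡ (S OR Q) AND (S OR P) AND (NOT Q OR Q) AND (NOT Q OR P) AND S   (distribute OR over AND)
≡ (NOT Q OR P) AND S   (simplify)

(NOT Q OR P) AND S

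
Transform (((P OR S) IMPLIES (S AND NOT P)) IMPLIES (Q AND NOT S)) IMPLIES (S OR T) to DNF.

(((P OR S) IMPLIES (S AND NOT P)) IMPLIES (Q AND NOT S)) IMPLIES (S OR T)
≡ NOT (((P OR S) IMPLIES (S AND NOT P)) IMPLIES (Q AND NOT S)) OR S OR T   (eliminate IMPLIES)
≡ NOT (NOT ((P OR S) IMPLIES (S AND NOT P)) OR (Q AND NOT S)) OR S OR T   (eliminate IMPLIES)
≡ NOT (NOT (NOT (P OR S) OR (S AND NOT P)) OR (Q AND NOT S)) OR S OR T   (eliminate IMPLIES)
≡ (NOT NOT (NOT (P OR S) OR (S AND NOT P)) AND NOT (Q AND NOT S)) OR S OR T   (De Morgan)
≡ ((NOT (P OR S) OR (S AND NOT P)) AND NOT (Q AND NOT S)) OR S OR T   (double negation)
≡ (((NOT P AND NOT S) OR (S AND NOT P)) AND NOT (Q AND NOT S)) OR S OR T   (De Morgan)
≡ (((NOT P AND NOT S) OR (S AND NOT P)) AND (NOT Q OR NOT NOT S)) OR S OR T   (De Morgan)
≡ (((NOT P AND NOT S) OR (S AND NOT P)) AND (NOT Q OR S)) OR S OR T   (double negation)
≡ (NOT P AND NOT S AND NOT Q) OR (NOT P AND NOT S AND S) OR (S AND NOT P AND NOT Q) OR (S AND NOT P AND S) OR S OR T   (distribute AND over OR)
≡ (NOT P AND NOT S AND NOT Q) OR S OR T   (simplify)

(NOT P AND NOT S AND NOT Q) OR S OR T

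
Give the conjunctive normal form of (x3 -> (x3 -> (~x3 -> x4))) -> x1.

(x3 | x1) & (~x3 | x1) & (~x4 | x1)

(x3 -> (x3 -> (~x3 -> x4))) -> x1
≡ ~(x3 -> (x3 -> (~x3 -> x4))) | x1   [eliminate ->]
≡ ~(~x3 | (x3 -> (~x3 -> x4))) | x1   [eliminate ->]
≡ ~(~x3 | ~x3 | (~x3 -> x4)) | x1   [eliminate ->]
≡ ~(~x3 | ~x3 | ~~x3 | x4) | x1   [eliminate ->]
≡ (~~x3 & ~~x3 & ~~~x3 & ~x4) | x1   [De Morgan]
≡ (x3 & ~~x3 & ~~~x3 & ~x4) | x1   [double negation]
≡ (x3 & x3 & ~~~x3 & ~x4) | x1   [double negation]
≡ (x3 & x3 & ~x3 & ~x4) | x1   [double negation]
≡ (x3 | x1) & (x3 | x1) & (~x3 | x1) & (~x4 | x1)   [distribute | over &]
≡ (x3 | x1) & (~x3 | x1) & (~x4 | x1)   [simplify]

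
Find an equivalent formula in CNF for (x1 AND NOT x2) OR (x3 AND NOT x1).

(x1 AND NOT x2) OR (x3 AND NOT x1)
⇔ (x1 OR x3) AND (x1 OR NOT x1) AND (NOT x2 OR x3) AND (NOT x2 OR NOT x1)
⇔ (x1 OR x3) AND (NOT x2 OR x3) AND (NOT x2 OR NOT x1)

(x1 OR x3) AND (NOT x2 OR x3) AND (NOT x2 OR NOT x1)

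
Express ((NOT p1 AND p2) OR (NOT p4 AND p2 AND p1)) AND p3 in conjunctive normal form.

(NOT p1 OR NOT p4) AND p2 AND p3

((NOT p1 AND p2) OR (NOT p4 AND p2 AND p1)) AND p3
≡ (NOT p1 OR NOT p4) AND (NOT p1 OR p2) AND (NOT p1 OR p1) AND (p2 OR NOT p4) AND (p2 OR p2) AND (p2 OR p1) AND p3   [distribute OR over AND]
≡ (NOT p1 OR NOT p4) AND p2 AND p3   [simplify]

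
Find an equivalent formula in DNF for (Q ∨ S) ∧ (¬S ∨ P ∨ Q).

Q ∨ (S ∧ P)

(Q ∨ S) ∧ (¬S ∨ P ∨ Q)
≡ (Q ∧ ¬S) ∨ (Q ∧ P) ∨ (Q ∧ Q) ∨ (S ∧ ¬S) ∨ (S ∧ P) ∨ (S ∧ Q)   (distribute ∧ over ∨)
≡ Q ∨ (S ∧ P)   (simplify)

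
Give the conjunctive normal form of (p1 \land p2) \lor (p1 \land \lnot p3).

(p1 \land p2) \lor (p1 \land \lnot p3)
= (p1 \lor p1) \land (p1 \lor \lnot p3) \land (p2 \lor p1) \land (p2 \lor \lnot p3)   (distribute \lor over \land)
= p1 \land (p2 \lor \lnot p3)   (simplify)

p1 \land (p2 \lor \lnot p3)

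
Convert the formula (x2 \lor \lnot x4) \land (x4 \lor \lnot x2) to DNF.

(x2 \land x4) \lor (\lnot x4 \land \lnot x2)

(x2 \lor \lnot x4) \land (x4 \lor \lnot x2)
≡ (x2 \land x4) \lor (x2 \land \lnot x2) \lor (\lnot x4 \land x4) \lor (\lnot x4 \land \lnot x2)   (distribute \land over \lor)
≡ (x2 \land x4) \lor (\lnot x4 \land \lnot x2)   (simplify)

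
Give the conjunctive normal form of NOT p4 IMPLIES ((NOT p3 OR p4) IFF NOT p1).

(p4 OR p3 OR NOT p1) AND (p4 OR p1 OR NOT p3)

NOT p4 IMPLIES ((NOT p3 OR p4) IFF NOT p1)
≡ NOT NOT p4 OR ((NOT p3 OR p4) IFF NOT p1)   [eliminate IMPLIES]
≡ NOT NOT p4 OR (((NOT p3 OR p4) IMPLIES NOT p1) AND (NOT p1 IMPLIES (NOT p3 OR p4)))   [eliminate IFF]
≡ NOT NOT p4 OR ((NOT (NOT p3 OR p4) OR NOT p1) AND (NOT p1 IMPLIES (NOT p3 OR p4)))   [eliminate IMPLIES]
≡ NOT NOT p4 OR ((NOT (NOT p3 OR p4) OR NOT p1) AND (NOT NOT p1 OR NOT p3 OR p4))   [eliminate IMPLIES]
≡ p4 OR ((NOT (NOT p3 OR p4) OR NOT p1) AND (NOT NOT p1 OR NOT p3 OR p4))   [double negation]
≡ p4 OR (((NOT NOT p3 AND NOT p4) OR NOT p1) AND (NOT NOT p1 OR NOT p3 OR p4))   [De Morgan]
≡ p4 OR (((p3 AND NOT p4) OR NOT p1) AND (NOT NOT p1 OR NOT p3 OR p4))   [double negation]
≡ p4 OR (((p3 AND NOT p4) OR NOT p1) AND (p1 OR NOT p3 OR p4))   [double negation]
≡ (p4 OR p3 OR NOT p1) AND (p4 OR NOT p4 OR NOT p1) AND (p4 OR p1 OR NOT p3 OR p4)   [distribute OR over AND]
≡ (p4 OR p3 OR NOT p1) AND (p4 OR p1 OR NOT p3)   [simplify]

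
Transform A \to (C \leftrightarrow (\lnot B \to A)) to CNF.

A \to (C \leftrightarrow (\lnot B \to A))
≡ \lnot A \lor (C \leftrightarrow (\lnot B \to A))   (eliminate \to)
≡ \lnot A \lor ((C \to (\lnot B \to A)) \land ((\lnot B \to A) \to C))   (eliminate \leftrightarrow)
≡ \lnot A \lor ((\lnot C \lor (\lnot B \to A)) \land ((\lnot B \to A) \to C))   (eliminate \to)
≡ \lnot A \lor ((\lnot C \lor \lnot \lnot B \lor A) \land ((\lnot B \to A) \to C))   (eliminate \to)
≡ \lnot A \lor ((\lnot C \lor \lnot \lnot B \lor A) \land (\lnot (\lnot B \to A) \lor C))   (eliminate \to)
≡ \lnot A \lor ((\lnot C \lor \lnot \lnot B \lor A) \land (\lnot (\lnot \lnot B \lor A) \lor C))   (eliminate \to)
≡ \lnot A \lor ((\lnot C \lor B \lor A) \land (\lnot (\lnot \lnot B \lor A) \lor C))   (double negation)
≡ \lnot A \lor ((\lnot C \lor B \lor A) \land ((\lnot \lnot \lnot B \land \lnot A) \lor C))   (De Morgan)
≡ \lnot A \lor ((\lnot C \lor B \lor A) \land ((\lnot B \land \lnot A) \lor C))   (double negation)
≡ (\lnot A \lor \lnot C \lor B \lor A) \land (\lnot A \lor \lnot B \lor C) \land (\lnot A \lor \lnot A \lor C)   (distribute \lor over \land)
≡ \lnot A \lor C   (simplify)

\lnot A \lor C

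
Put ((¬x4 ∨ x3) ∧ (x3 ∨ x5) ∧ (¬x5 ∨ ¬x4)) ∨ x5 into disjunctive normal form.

(¬x4 ∧ x3) ∨ (x3 ∧ ¬x5) ∨ x5

((¬x4 ∨ x3) ∧ (x3 ∨ x5) ∧ (¬x5 ∨ ¬x4)) ∨ x5
⇔ (¬x4 ∧ x3 ∧ ¬x5) ∨ (¬x4 ∧ x3 ∧ ¬x4) ∨ (¬x4 ∧ x5 ∧ ¬x5) ∨ (¬x4 ∧ x5 ∧ ¬x4) ∨ (x3 ∧ x3 ∧ ¬x5) ∨ (x3 ∧ x3 ∧ ¬x4) ∨ (x3 ∧ x5 ∧ ¬x5) ∨ (x3 ∧ x5 ∧ ¬x4) ∨ x5   (distribute ∧ over ∨)
⇔ (¬x4 ∧ x3) ∨ (x3 ∧ ¬x5) ∨ x5   (simplify)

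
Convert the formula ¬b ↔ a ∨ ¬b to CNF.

¬a ∨ ¬b

¬b ↔ a ∨ ¬b
= (¬b → a ∨ ¬b) ∧ (a ∨ ¬b → ¬b)   [eliminate ↔]
= (¬¬b ∨ a ∨ ¬b) ∧ (a ∨ ¬b → ¬b)   [eliminate →]
= (¬¬b ∨ a ∨ ¬b) ∧ (¬(a ∨ ¬b) ∨ ¬b)   [eliminate →]
= (b ∨ a ∨ ¬b) ∧ (¬(a ∨ ¬b) ∨ ¬b)   [double negation]
= (b ∨ a ∨ ¬b) ∧ (¬a ∧ ¬¬b ∨ ¬b)   [De Morgan]
= (b ∨ a ∨ ¬b) ∧ (¬a ∧ b ∨ ¬b)   [double negation]
= (b ∨ a ∨ ¬b) ∧ (¬a ∨ ¬b) ∧ (b ∨ ¬b)   [distribute ∨ over ∧]
= ¬a ∨ ¬b   [simplify]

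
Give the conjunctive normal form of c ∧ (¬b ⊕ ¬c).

c ∧ (¬b ∨ ¬c)

c ∧ (¬b ⊕ ¬c)
≡ c ∧ (¬b ∨ ¬c) ∧ ¬(¬b ∧ ¬c)   [expand ⊕]
≡ c ∧ (¬b ∨ ¬c) ∧ (¬¬b ∨ ¬¬c)   [De Morgan]
≡ c ∧ (¬b ∨ ¬c) ∧ (b ∨ ¬¬c)   [double negation]
≡ c ∧ (¬b ∨ ¬c) ∧ (b ∨ c)   [double negation]
≡ c ∧ (¬b ∨ ¬c)   [simplify]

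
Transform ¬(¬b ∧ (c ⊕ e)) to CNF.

¬(¬b ∧ (c ⊕ e))
⇔ ¬(¬b ∧ (c ∨ e) ∧ ¬(c ∧ e))   (expand ⊕)
⇔ ¬¬b ∨ ¬(c ∨ e) ∨ ¬¬(c ∧ e)   (De Morgan)
⇔ b ∨ ¬(c ∨ e) ∨ ¬¬(c ∧ e)   (double negation)
⇔ b ∨ (¬c ∧ ¬e) ∨ ¬¬(c ∧ e)   (De Morgan)
⇔ b ∨ (¬c ∧ ¬e) ∨ (c ∧ e)   (double negation)
⇔ (b ∨ ¬c ∨ c) ∧ (b ∨ ¬c ∨ e) ∧ (b ∨ ¬e ∨ c) ∧ (b ∨ ¬e ∨ e)   (distribute ∨ over ∧)
⇔ (b ∨ ¬c ∨ e) ∧ (b ∨ ¬e ∨ c)   (simplify)

(b ∨ ¬c ∨ e) ∧ (b ∨ ¬e ∨ c)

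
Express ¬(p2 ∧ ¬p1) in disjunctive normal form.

¬(p2 ∧ ¬p1)
⇔ ¬p2 ∨ ¬¬p1   [De Morgan]
⇔ ¬p2 ∨ p1   [double negation]

¬p2 ∨ p1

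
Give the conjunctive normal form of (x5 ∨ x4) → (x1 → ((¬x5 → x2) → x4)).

¬x5 ∨ ¬x1 ∨ x4

(x5 ∨ x4) → (x1 → ((¬x5 → x2) → x4))
= ¬(x5 ∨ x4) ∨ (x1 → ((¬x5 → x2) → x4))   — eliminate →
= ¬(x5 ∨ x4) ∨ ¬x1 ∨ ((¬x5 → x2) → x4)   — eliminate →
= ¬(x5 ∨ x4) ∨ ¬x1 ∨ ¬(¬x5 → x2) ∨ x4   — eliminate →
= ¬(x5 ∨ x4) ∨ ¬x1 ∨ ¬(¬¬x5 ∨ x2) ∨ x4   — eliminate →
= (¬x5 ∧ ¬x4) ∨ ¬x1 ∨ ¬(¬¬x5 ∨ x2) ∨ x4   — De Morgan
= (¬x5 ∧ ¬x4) ∨ ¬x1 ∨ (¬¬¬x5 ∧ ¬x2) ∨ x4   — De Morgan
= (¬x5 ∧ ¬x4) ∨ ¬x1 ∨ (¬x5 ∧ ¬x2) ∨ x4   — double negation
= (¬x5 ∨ ¬x1 ∨ ¬x5 ∨ x4) ∧ (¬x5 ∨ ¬x1 ∨ ¬x2 ∨ x4) ∧ (¬x4 ∨ ¬x1 ∨ ¬x5 ∨ x4) ∧ (¬x4 ∨ ¬x1 ∨ ¬x2 ∨ x4)   — distribute ∨ over ∧
= ¬x5 ∨ ¬x1 ∨ x4   — simplify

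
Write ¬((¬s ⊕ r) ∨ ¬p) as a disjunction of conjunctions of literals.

(s ∧ ¬r ∧ p) ∨ (r ∧ ¬s ∧ p)

¬((¬s ⊕ r) ∨ ¬p)
≡ ¬((¬s ∧ ¬r) ∨ (¬¬s ∧ r) ∨ ¬p)   [expand ⊕]
≡ ¬(¬s ∧ ¬r) ∧ ¬(¬¬s ∧ r) ∧ ¬¬p   [De Morgan]
≡ (¬¬s ∨ ¬¬r) ∧ ¬(¬¬s ∧ r) ∧ ¬¬p   [De Morgan]
≡ (s ∨ ¬¬r) ∧ ¬(¬¬s ∧ r) ∧ ¬¬p   [double negation]
≡ (s ∨ r) ∧ ¬(¬¬s ∧ r) ∧ ¬¬p   [double negation]
≡ (s ∨ r) ∧ (¬¬¬s ∨ ¬r) ∧ ¬¬p   [De Morgan]
≡ (s ∨ r) ∧ (¬s ∨ ¬r) ∧ ¬¬p   [double negation]
≡ (s ∨ r) ∧ (¬s ∨ ¬r) ∧ p   [double negation]
≡ (s ∧ ¬s ∧ p) ∨ (s ∧ ¬r ∧ p) ∨ (r ∧ ¬s ∧ p) ∨ (r ∧ ¬r ∧ p)   [distribute ∧ over ∨]
≡ (s ∧ ¬r ∧ p) ∨ (r ∧ ¬s ∧ p)   [simplify]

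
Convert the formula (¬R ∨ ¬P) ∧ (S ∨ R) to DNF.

(¬R ∨ ¬P) ∧ (S ∨ R)
≡ (¬R ∧ S) ∨ (¬R ∧ R) ∨ (¬P ∧ S) ∨ (¬P ∧ R)
≡ (¬R ∧ S) ∨ (¬P ∧ S) ∨ (¬P ∧ R)

(¬R ∧ S) ∨ (¬P ∧ S) ∨ (¬P ∧ R)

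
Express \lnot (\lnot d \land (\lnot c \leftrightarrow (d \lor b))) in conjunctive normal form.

(d \lor \lnot c \lor b) \land (d \lor \lnot b \lor c)

\lnot (\lnot d \land (\lnot c \leftrightarrow (d \lor b)))
≡ \lnot (\lnot d \land (\lnot c \to (d \lor b)) \land ((d \lor b) \to \lnot c))   (eliminate \leftrightarrow)
≡ \lnot (\lnot d \land (\lnot \lnot c \lor d \lor b) \land ((d \lor b) \to \lnot c))   (eliminate \to)
≡ \lnot (\lnot d \land (\lnot \lnot c \lor d \lor b) \land (\lnot (d \lor b) \lor \lnot c))   (eliminate \to)
≡ \lnot \lnot d \lor \lnot (\lnot \lnot c \lor d \lor b) \lor \lnot (\lnot (d \lor b) \lor \lnot c)   (De Morgan)
≡ d \lor \lnot (\lnot \lnot c \lor d \lor b) \lor \lnot (\lnot (d \lor b) \lor \lnot c)   (double negation)
≡ d \lor (\lnot \lnot \lnot c \land \lnot d \land \lnot b) \lor \lnot (\lnot (d \lor b) \lor \lnot c)   (De Morgan)
≡ d \lor (\lnot c \land \lnot d \land \lnot b) \lor \lnot (\lnot (d \lor b) \lor \lnot c)   (double negation)
≡ d \lor (\lnot c \land \lnot d \land \lnot b) \lor (\lnot \lnot (d \lor b) \land \lnot \lnot c)   (De Morgan)
≡ d \lor (\lnot c \land \lnot d \land \lnot b) \lor ((d \lor b) \land \lnot \lnot c)   (double negation)
≡ d \lor (\lnot c \land \lnot d \land \lnot b) \lor ((d \lor b) \land c)   (double negation)
≡ (d \lor \lnot c \lor d \lor b) \land (d \lor \lnot c \lor c) \land (d \lor \lnot d \lor d \lor b) \land (d \lor \lnot d \lor c) \land (d \lor \lnot b \lor d \lor b) \land (d \lor \lnot b \lor c)   (distribute \lor over \land)
≡ (d \lor \lnot c \lor b) \land (d \lor \lnot b \lor c)   (simplify)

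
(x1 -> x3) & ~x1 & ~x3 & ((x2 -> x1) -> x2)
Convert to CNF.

(x1 -> x3) & ~x1 & ~x3 & ((x2 -> x1) -> x2)
≡ (~x1 | x3) & ~x1 & ~x3 & ((x2 -> x1) -> x2)   [eliminate ->]
≡ (~x1 | x3) & ~x1 & ~x3 & (~(x2 -> x1) | x2)   [eliminate ->]
≡ (~x1 | x3) & ~x1 & ~x3 & (~(~x2 | x1) | x2)   [eliminate ->]
≡ (~x1 | x3) & ~x1 & ~x3 & ((~~x2 & ~x1) | x2)   [De Morgan]
≡ (~x1 | x3) & ~x1 & ~x3 & ((x2 & ~x1) | x2)   [double negation]
≡ (~x1 | x3) & ~x1 & ~x3 & (x2 | x2) & (~x1 | x2)   [distribute | over &]
≡ ~x1 & ~x3 & x2   [simplify]

~x1 & ~x3 & x2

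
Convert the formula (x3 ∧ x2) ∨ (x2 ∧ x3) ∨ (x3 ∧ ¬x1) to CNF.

x3 ∧ (x2 ∨ ¬x1)

(x3 ∧ x2) ∨ (x2 ∧ x3) ∨ (x3 ∧ ¬x1)
≡ (x3 ∨ x2 ∨ x3) ∧ (x3 ∨ x2 ∨ ¬x1) ∧ (x3 ∨ x3 ∨ x3) ∧ (x3 ∨ x3 ∨ ¬x1) ∧ (x2 ∨ x2 ∨ x3) ∧ (x2 ∨ x2 ∨ ¬x1) ∧ (x2 ∨ x3 ∨ x3) ∧ (x2 ∨ x3 ∨ ¬x1)   (distribute ∨ over ∧)
≡ x3 ∧ (x2 ∨ ¬x1)   (simplify)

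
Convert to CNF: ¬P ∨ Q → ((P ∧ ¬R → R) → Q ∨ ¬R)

¬P ∨ Q → ((P ∧ ¬R → R) → Q ∨ ¬R)
⇔ ¬(¬P ∨ Q) ∨ ((P ∧ ¬R → R) → Q ∨ ¬R)   (eliminate →)
⇔ ¬(¬P ∨ Q) ∨ ¬(P ∧ ¬R → R) ∨ Q ∨ ¬R   (eliminate →)
⇔ ¬(¬P ∨ Q) ∨ ¬(¬(P ∧ ¬R) ∨ R) ∨ Q ∨ ¬R   (eliminate →)
⇔ ¬¬P ∧ ¬Q ∨ ¬(¬(P ∧ ¬R) ∨ R) ∨ Q ∨ ¬R   (De Morgan)
⇔ P ∧ ¬Q ∨ ¬(¬(P ∧ ¬R) ∨ R) ∨ Q ∨ ¬R   (double negation)
⇔ P ∧ ¬Q ∨ ¬¬(P ∧ ¬R) ∧ ¬R ∨ Q ∨ ¬R   (De Morgan)
⇔ P ∧ ¬Q ∨ P ∧ ¬R ∧ ¬R ∨ Q ∨ ¬R   (double negation)
⇔ (P ∨ P ∨ Q ∨ ¬R) ∧ (P ∨ ¬R ∨ Q ∨ ¬R) ∧ (P ∨ ¬R ∨ Q ∨ ¬R) ∧ (¬Q ∨ P ∨ Q ∨ ¬R) ∧ (¬Q ∨ ¬R ∨ Q ∨ ¬R) ∧ (¬Q ∨ ¬R ∨ Q ∨ ¬R)   (distribute ∨ over ∧)
⇔ P ∨ Q ∨ ¬R   (simplify)

P ∨ Q ∨ ¬R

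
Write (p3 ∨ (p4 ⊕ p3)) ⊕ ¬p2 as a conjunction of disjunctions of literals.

(p3 ∨ (p4 ⊕ p3)) ⊕ ¬p2
≡ (p3 ∨ (p4 ⊕ p3) ∨ ¬p2) ∧ ¬((p3 ∨ (p4 ⊕ p3)) ∧ ¬p2)
≡ (p3 ∨ ((p4 ∨ p3) ∧ ¬(p4 ∧ p3)) ∨ ¬p2) ∧ ¬((p3 ∨ (p4 ⊕ p3)) ∧ ¬p2)
≡ (p3 ∨ ((p4 ∨ p3) ∧ ¬(p4 ∧ p3)) ∨ ¬p2) ∧ ¬((p3 ∨ ((p4 ∨ p3) ∧ ¬(p4 ∧ p3))) ∧ ¬p2)
≡ (p3 ∨ ((p4 ∨ p3) ∧ (¬p4 ∨ ¬p3)) ∨ ¬p2) ∧ ¬((p3 ∨ ((p4 ∨ p3) ∧ ¬(p4 ∧ p3))) ∧ ¬p2)
≡ (p3 ∨ ((p4 ∨ p3) ∧ (¬p4 ∨ ¬p3)) ∨ ¬p2) ∧ (¬(p3 ∨ ((p4 ∨ p3) ∧ ¬(p4 ∧ p3))) ∨ ¬¬p2)
≡ (p3 ∨ ((p4 ∨ p3) ∧ (¬p4 ∨ ¬p3)) ∨ ¬p2) ∧ ((¬p3 ∧ ¬((p4 ∨ p3) ∧ ¬(p4 ∧ p3))) ∨ ¬¬p2)
≡ (p3 ∨ ((p4 ∨ p3) ∧ (¬p4 ∨ ¬p3)) ∨ ¬p2) ∧ ((¬p3 ∧ (¬(p4 ∨ p3) ∨ ¬¬(p4 ∧ p3))) ∨ ¬¬p2)
≡ (p3 ∨ ((p4 ∨ p3) ∧ (¬p4 ∨ ¬p3)) ∨ ¬p2) ∧ ((¬p3 ∧ ((¬p4 ∧ ¬p3) ∨ ¬¬(p4 ∧ p3))) ∨ ¬¬p2)
≡ (p3 ∨ ((p4 ∨ p3) ∧ (¬p4 ∨ ¬p3)) ∨ ¬p2) ∧ ((¬p3 ∧ ((¬p4 ∧ ¬p3) ∨ (p4 ∧ p3))) ∨ ¬¬p2)
≡ (p3 ∨ ((p4 ∨ p3) ∧ (¬p4 ∨ ¬p3)) ∨ ¬p2) ∧ ((¬p3 ∧ ((¬p4 ∧ ¬p3) ∨ (p4 ∧ p3))) ∨ p2)
≡ (p3 ∨ p4 ∨ p3 ∨ ¬p2) ∧ (p3 ∨ ¬p4 ∨ ¬p3 ∨ ¬p2) ∧ (¬p3 ∨ p2) ∧ (¬p4 ∨ p4 ∨ p2) ∧ (¬p4 ∨ p3 ∨ p2) ∧ (¬p3 ∨ p4 ∨ p2) ∧ (¬p3 ∨ p3 ∨ p2)
≡ (p3 ∨ p4 ∨ ¬p2) ∧ (¬p3 ∨ p2) ∧ (¬p4 ∨ p3 ∨ p2)

(p3 ∨ p4 ∨ ¬p2) ∧ (¬p3 ∨ p2) ∧ (¬p4 ∨ p3 ∨ p2)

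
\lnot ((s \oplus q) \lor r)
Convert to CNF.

(\lnot s \lor q) \land (\lnot q \lor s) \land \lnot r

\lnot ((s \oplus q) \lor r)
≡ \lnot (((s \lor q) \land \lnot (s \land q)) \lor r)   — expand \oplus
≡ \lnot ((s \lor q) \land \lnot (s \land q)) \land \lnot r   — De Morgan
≡ (\lnot (s \lor q) \lor \lnot \lnot (s \land q)) \land \lnot r   — De Morgan
≡ ((\lnot s \land \lnot q) \lor \lnot \lnot (s \land q)) \land \lnot r   — De Morgan
≡ ((\lnot s \land \lnot q) \lor (s \land q)) \land \lnot r   — double negation
≡ (\lnot s \lor s) \land (\lnot s \lor q) \land (\lnot q \lor s) \land (\lnot q \lor q) \land \lnot r   — distribute \lor over \land
≡ (\lnot s \lor q) \land (\lnot q \lor s) \land \lnot r   — simplify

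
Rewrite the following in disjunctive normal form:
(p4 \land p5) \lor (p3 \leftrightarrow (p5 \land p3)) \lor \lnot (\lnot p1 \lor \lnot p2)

(p4 \land p5) \lor \lnot p3 \lor (p5 \land p3) \lor (p1 \land p2)

(p4 \land p5) \lor (p3 \leftrightarrow (p5 \land p3)) \lor \lnot (\lnot p1 \lor \lnot p2)
≡ (p4 \land p5) \lor ((p3 \to (p5 \land p3)) \land ((p5 \land p3) \to p3)) \lor \lnot (\lnot p1 \lor \lnot p2)   [eliminate \leftrightarrow]
≡ (p4 \land p5) \lor ((\lnot p3 \lor (p5 \land p3)) \land ((p5 \land p3) \to p3)) \lor \lnot (\lnot p1 \lor \lnot p2)   [eliminate \to]
≡ (p4 \land p5) \lor ((\lnot p3 \lor (p5 \land p3)) \land (\lnot (p5 \land p3) \lor p3)) \lor \lnot (\lnot p1 \lor \lnot p2)   [eliminate \to]
≡ (p4 \land p5) \lor ((\lnot p3 \lor (p5 \land p3)) \land (\lnot p5 \lor \lnot p3 \lor p3)) \lor \lnot (\lnot p1 \lor \lnot p2)   [De Morgan]
≡ (p4 \land p5) \lor ((\lnot p3 \lor (p5 \land p3)) \land (\lnot p5 \lor \lnot p3 \lor p3)) \lor (\lnot \lnot p1 \land \lnot \lnot p2)   [De Morgan]
≡ (p4 \land p5) \lor ((\lnot p3 \lor (p5 \land p3)) \land (\lnot p5 \lor \lnot p3 \lor p3)) \lor (p1 \land \lnot \lnot p2)   [double negation]
≡ (p4 \land p5) \lor ((\lnot p3 \lor (p5 \land p3)) \land (\lnot p5 \lor \lnot p3 \lor p3)) \lor (p1 \land p2)   [double negation]
≡ (p4 \land p5) \lor (\lnot p3 \land \lnot p5) \lor (\lnot p3 \land \lnot p3) \lor (\lnot p3 \land p3) \lor (p5 \land p3 \land \lnot p5) \lor (p5 \land p3 \land \lnot p3) \lor (p5 \land p3 \land p3) \lor (p1 \land p2)   [distribute \land over \lor]
≡ (p4 \land p5) \lor \lnot p3 \lor (p5 \land p3) \lor (p1 \land p2)   [simplify]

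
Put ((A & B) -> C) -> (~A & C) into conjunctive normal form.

(A | C) & (B | ~A) & (B | C) & (~C | ~A)

((A & B) -> C) -> (~A & C)
≡ ~((A & B) -> C) | (~A & C)   (eliminate ->)
≡ ~(~(A & B) | C) | (~A & C)   (eliminate ->)
≡ (~~(A & B) & ~C) | (~A & C)   (De Morgan)
≡ (A & B & ~C) | (~A & C)   (double negation)
≡ (A | ~A) & (A | C) & (B | ~A) & (B | C) & (~C | ~A) & (~C | C)   (distribute | over &)
≡ (A | C) & (B | ~A) & (B | C) & (~C | ~A)   (simplify)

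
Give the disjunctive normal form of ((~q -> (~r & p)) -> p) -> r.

((~q -> (~r & p)) -> p) -> r
≡ ~((~q -> (~r & p)) -> p) | r
≡ ~(~(~q -> (~r & p)) | p) | r
≡ ~(~(~~q | (~r & p)) | p) | r
≡ (~~(~~q | (~r & p)) & ~p) | r
≡ ((~~q | (~r & p)) & ~p) | r
≡ ((q | (~r & p)) & ~p) | r
≡ (q & ~p) | (~r & p & ~p) | r
≡ (q & ~p) | r

(q & ~p) | r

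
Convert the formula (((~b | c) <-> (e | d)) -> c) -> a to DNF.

(b & ~c & ~e & ~d) | (e & ~b & ~c) | (d & ~b & ~c) | a

(((~b | c) <-> (e | d)) -> c) -> a
≡ ~(((~b | c) <-> (e | d)) -> c) | a   [eliminate ->]
≡ ~(~((~b | c) <-> (e | d)) | c) | a   [eliminate ->]
≡ ~(~(((~b | c) -> (e | d)) & ((e | d) -> (~b | c))) | c) | a   [eliminate <->]
≡ ~(~((~(~b | c) | e | d) & ((e | d) -> (~b | c))) | c) | a   [eliminate ->]
≡ ~(~((~(~b | c) | e | d) & (~(e | d) | ~b | c)) | c) | a   [eliminate ->]
≡ (~~((~(~b | c) | e | d) & (~(e | d) | ~b | c)) & ~c) | a   [De Morgan]
≡ ((~(~b | c) | e | d) & (~(e | d) | ~b | c) & ~c) | a   [double negation]
≡ (((~~b & ~c) | e | d) & (~(e | d) | ~b | c) & ~c) | a   [De Morgan]
≡ (((b & ~c) | e | d) & (~(e | d) | ~b | c) & ~c) | a   [double negation]
≡ (((b & ~c) | e | d) & ((~e & ~d) | ~b | c) & ~c) | a   [De Morgan]
≡ (b & ~c & ~e & ~d & ~c) | (b & ~c & ~b & ~c) | (b & ~c & c & ~c) | (e & ~e & ~d & ~c) | (e & ~b & ~c) | (e & c & ~c) | (d & ~e & ~d & ~c) | (d & ~b & ~c) | (d & c & ~c) | a   [distribute & over |]
≡ (b & ~c & ~e & ~d) | (e & ~b & ~c) | (d & ~b & ~c) | a   [simplify]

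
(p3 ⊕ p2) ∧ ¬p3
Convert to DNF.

¬p3 ∧ p2

(p3 ⊕ p2) ∧ ¬p3
⇔ ((p3 ∧ ¬p2) ∨ (¬p3 ∧ p2)) ∧ ¬p3   [expand ⊕]
⇔ (p3 ∧ ¬p2 ∧ ¬p3) ∨ (¬p3 ∧ p2 ∧ ¬p3)   [distribute ∧ over ∨]
⇔ ¬p3 ∧ p2   [simplify]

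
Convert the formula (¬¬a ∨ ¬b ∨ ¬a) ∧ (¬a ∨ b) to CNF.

¬a ∨ b

(¬¬a ∨ ¬b ∨ ¬a) ∧ (¬a ∨ b)
≡ (a ∨ ¬b ∨ ¬a) ∧ (¬a ∨ b)   (double negation)
≡ ¬a ∨ b   (simplify)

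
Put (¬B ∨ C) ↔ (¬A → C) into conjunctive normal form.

(¬B ∨ C) ↔ (¬A → C)
≡ ((¬B ∨ C) → (¬A → C)) ∧ ((¬A → C) → (¬B ∨ C))   [eliminate ↔]
≡ (¬(¬B ∨ C) ∨ (¬A → C)) ∧ ((¬A → C) → (¬B ∨ C))   [eliminate →]
≡ (¬(¬B ∨ C) ∨ ¬¬A ∨ C) ∧ ((¬A → C) → (¬B ∨ C))   [eliminate →]
≡ (¬(¬B ∨ C) ∨ ¬¬A ∨ C) ∧ (¬(¬A → C) ∨ ¬B ∨ C)   [eliminate →]
≡ (¬(¬B ∨ C) ∨ ¬¬A ∨ C) ∧ (¬(¬¬A ∨ C) ∨ ¬B ∨ C)   [eliminate →]
≡ ((¬¬B ∧ ¬C) ∨ ¬¬A ∨ C) ∧ (¬(¬¬A ∨ C) ∨ ¬B ∨ C)   [De Morgan]
≡ ((B ∧ ¬C) ∨ ¬¬A ∨ C) ∧ (¬(¬¬A ∨ C) ∨ ¬B ∨ C)   [double negation]
≡ ((B ∧ ¬C) ∨ A ∨ C) ∧ (¬(¬¬A ∨ C) ∨ ¬B ∨ C)   [double negation]
≡ ((B ∧ ¬C) ∨ A ∨ C) ∧ ((¬¬¬A ∧ ¬C) ∨ ¬B ∨ C)   [De Morgan]
≡ ((B ∧ ¬C) ∨ A ∨ C) ∧ ((¬A ∧ ¬C) ∨ ¬B ∨ C)   [double negation]
≡ (B ∨ A ∨ C) ∧ (¬C ∨ A ∨ C) ∧ (¬A ∨ ¬B ∨ C) ∧ (¬C ∨ ¬B ∨ C)   [distribute ∨ over ∧]
≡ (B ∨ A ∨ C) ∧ (¬A ∨ ¬B ∨ C)   [simplify]

(B ∨ A ∨ C) ∧ (¬A ∨ ¬B ∨ C)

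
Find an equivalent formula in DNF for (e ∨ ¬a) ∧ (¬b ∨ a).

(e ∨ ¬a) ∧ (¬b ∨ a)
= (e ∧ ¬b) ∨ (e ∧ a) ∨ (¬a ∧ ¬b) ∨ (¬a ∧ a)   [distribute ∧ over ∨]
= (e ∧ ¬b) ∨ (e ∧ a) ∨ (¬a ∧ ¬b)   [simplify]

(e ∧ ¬b) ∨ (e ∧ a) ∨ (¬a ∧ ¬b)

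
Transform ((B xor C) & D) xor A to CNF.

(B | C | A) & (~B | ~C | A) & (D | A) & (~B | C | ~D | ~A) & (~C | B | ~D | ~A)

((B xor C) & D) xor A
⇔ (((B xor C) & D) | A) & ~((B xor C) & D & A)   — expand xor
⇔ (((B | C) & ~(B & C) & D) | A) & ~((B xor C) & D & A)   — expand xor
⇔ (((B | C) & ~(B & C) & D) | A) & ~((B | C) & ~(B & C) & D & A)   — expand xor
⇔ (((B | C) & (~B | ~C) & D) | A) & ~((B | C) & ~(B & C) & D & A)   — De Morgan
⇔ (((B | C) & (~B | ~C) & D) | A) & (~(B | C) | ~~(B & C) | ~D | ~A)   — De Morgan
⇔ (((B | C) & (~B | ~C) & D) | A) & ((~B & ~C) | ~~(B & C) | ~D | ~A)   — De Morgan
⇔ (((B | C) & (~B | ~C) & D) | A) & ((~B & ~C) | (B & C) | ~D | ~A)   — double negation
⇔ (B | C | A) & (~B | ~C | A) & (D | A) & (~B | B | ~D | ~A) & (~B | C | ~D | ~A) & (~C | B | ~D | ~A) & (~C | C | ~D | ~A)   — distribute | over &
⇔ (B | C | A) & (~B | ~C | A) & (D | A) & (~B | C | ~D | ~A) & (~C | B | ~D | ~A)   — simplify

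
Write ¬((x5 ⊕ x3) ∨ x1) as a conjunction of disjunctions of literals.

(¬x5 ∨ x3) ∧ (¬x3 ∨ x5) ∧ ¬x1

¬((x5 ⊕ x3) ∨ x1)
= ¬((x5 ∨ x3) ∧ ¬(x5 ∧ x3) ∨ x1)   (expand ⊕)
= ¬((x5 ∨ x3) ∧ ¬(x5 ∧ x3)) ∧ ¬x1   (De Morgan)
= (¬(x5 ∨ x3) ∨ ¬¬(x5 ∧ x3)) ∧ ¬x1   (De Morgan)
= (¬x5 ∧ ¬x3 ∨ ¬¬(x5 ∧ x3)) ∧ ¬x1   (De Morgan)
= (¬x5 ∧ ¬x3 ∨ x5 ∧ x3) ∧ ¬x1   (double negation)
= (¬x5 ∨ x5) ∧ (¬x5 ∨ x3) ∧ (¬x3 ∨ x5) ∧ (¬x3 ∨ x3) ∧ ¬x1   (distribute ∨ over ∧)
= (¬x5 ∨ x3) ∧ (¬x3 ∨ x5) ∧ ¬x1   (simplify)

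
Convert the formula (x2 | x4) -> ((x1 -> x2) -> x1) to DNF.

(~x2 & ~x4) | x1

(x2 | x4) -> ((x1 -> x2) -> x1)
≡ ~(x2 | x4) | ((x1 -> x2) -> x1)   — eliminate ->
≡ ~(x2 | x4) | ~(x1 -> x2) | x1   — eliminate ->
≡ ~(x2 | x4) | ~(~x1 | x2) | x1   — eliminate ->
≡ (~x2 & ~x4) | ~(~x1 | x2) | x1   — De Morgan
≡ (~x2 & ~x4) | (~~x1 & ~x2) | x1   — De Morgan
≡ (~x2 & ~x4) | (x1 & ~x2) | x1   — double negation
≡ (~x2 & ~x4) | x1   — simplify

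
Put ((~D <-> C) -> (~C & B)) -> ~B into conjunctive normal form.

(~C | ~D | ~B) & (C | ~B)

((~D <-> C) -> (~C & B)) -> ~B
≡ ~((~D <-> C) -> (~C & B)) | ~B   [eliminate ->]
≡ ~(~(~D <-> C) | (~C & B)) | ~B   [eliminate ->]
≡ ~(~((~D -> C) & (C -> ~D)) | (~C & B)) | ~B   [eliminate <->]
≡ ~(~((~~D | C) & (C -> ~D)) | (~C & B)) | ~B   [eliminate ->]
≡ ~(~((~~D | C) & (~C | ~D)) | (~C & B)) | ~B   [eliminate ->]
≡ (~~((~~D | C) & (~C | ~D)) & ~(~C & B)) | ~B   [De Morgan]
≡ ((~~D | C) & (~C | ~D) & ~(~C & B)) | ~B   [double negation]
≡ ((D | C) & (~C | ~D) & ~(~C & B)) | ~B   [double negation]
≡ ((D | C) & (~C | ~D) & (~~C | ~B)) | ~B   [De Morgan]
≡ ((D | C) & (~C | ~D) & (C | ~B)) | ~B   [double negation]
≡ (D | C | ~B) & (~C | ~D | ~B) & (C | ~B | ~B)   [distribute | over &]
≡ (~C | ~D | ~B) & (C | ~B)   [simplify]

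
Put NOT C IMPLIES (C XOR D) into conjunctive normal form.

C OR D

NOT C IMPLIES (C XOR D)
= NOT NOT C OR (C XOR D)
= NOT NOT C OR ((C OR D) AND NOT (C AND D))
= C OR ((C OR D) AND NOT (C AND D))
= C OR ((C OR D) AND (NOT C OR NOT D))
= (C OR C OR D) AND (C OR NOT C OR NOT D)
= C OR D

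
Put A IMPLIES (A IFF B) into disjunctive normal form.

A IMPLIES (A IFF B)
≡ NOT A OR (A IFF B)   [eliminate IMPLIES]
≡ NOT A OR ((A IMPLIES B) AND (B IMPLIES A))   [eliminate IFF]
≡ NOT A OR ((NOT A OR B) AND (B IMPLIES A))   [eliminate IMPLIES]
≡ NOT A OR ((NOT A OR B) AND (NOT B OR A))   [eliminate IMPLIES]
≡ NOT A OR (NOT A AND NOT B) OR (NOT A AND A) OR (B AND NOT B) OR (B AND A)   [distribute AND over OR]
≡ NOT A OR (B AND A)   [simplify]

NOT A OR (B AND A)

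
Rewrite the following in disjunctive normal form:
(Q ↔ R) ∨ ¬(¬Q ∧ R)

Q ∨ ¬R

(Q ↔ R) ∨ ¬(¬Q ∧ R)
⇔ (Q → R) ∧ (R → Q) ∨ ¬(¬Q ∧ R)   [eliminate ↔]
⇔ (¬Q ∨ R) ∧ (R → Q) ∨ ¬(¬Q ∧ R)   [eliminate →]
⇔ (¬Q ∨ R) ∧ (¬R ∨ Q) ∨ ¬(¬Q ∧ R)   [eliminate →]
⇔ (¬Q ∨ R) ∧ (¬R ∨ Q) ∨ ¬¬Q ∨ ¬R   [De Morgan]
⇔ (¬Q ∨ R) ∧ (¬R ∨ Q) ∨ Q ∨ ¬R   [double negation]
⇔ ¬Q ∧ ¬R ∨ ¬Q ∧ Q ∨ R ∧ ¬R ∨ R ∧ Q ∨ Q ∨ ¬R   [distribute ∧ over ∨]
⇔ Q ∨ ¬R   [simplify]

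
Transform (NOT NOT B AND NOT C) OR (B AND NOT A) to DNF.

(NOT NOT B AND NOT C) OR (B AND NOT A)
⇔ (B AND NOT C) OR (B AND NOT A)   [double negation]

(B AND NOT C) OR (B AND NOT A)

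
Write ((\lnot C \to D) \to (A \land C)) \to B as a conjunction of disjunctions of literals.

(C \lor D \lor B) \land (\lnot A \lor \lnot C \lor B)

((\lnot C \to D) \to (A \land C)) \to B
≡ \lnot ((\lnot C \to D) \to (A \land C)) \lor B   (eliminate \to)
≡ \lnot (\lnot (\lnot C \to D) \lor (A \land C)) \lor B   (eliminate \to)
≡ \lnot (\lnot (\lnot \lnot C \lor D) \lor (A \land C)) \lor B   (eliminate \to)
≡ (\lnot \lnot (\lnot \lnot C \lor D) \land \lnot (A \land C)) \lor B   (De Morgan)
≡ ((\lnot \lnot C \lor D) \land \lnot (A \land C)) \lor B   (double negation)
≡ ((C \lor D) \land \lnot (A \land C)) \lor B   (double negation)
≡ ((C \lor D) \land (\lnot A \lor \lnot C)) \lor B   (De Morgan)
≡ (C \lor D \lor B) \land (\lnot A \lor \lnot C \lor B)   (distribute \lor over \land)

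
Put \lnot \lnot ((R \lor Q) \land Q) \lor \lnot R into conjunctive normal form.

\lnot \lnot ((R \lor Q) \land Q) \lor \lnot R
≡ ((R \lor Q) \land Q) \lor \lnot R
≡ (R \lor Q \lor \lnot R) \land (Q \lor \lnot R)
≡ Q \lor \lnot R

Q \lor \lnot R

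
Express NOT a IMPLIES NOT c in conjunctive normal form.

NOT a IMPLIES NOT c
⇔ NOT NOT a OR NOT c
⇔ a OR NOT c

a OR NOT c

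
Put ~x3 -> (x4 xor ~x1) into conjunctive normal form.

~x3 -> (x4 xor ~x1)
≡ ~~x3 | (x4 xor ~x1)
≡ ~~x3 | ((x4 | ~x1) & ~(x4 & ~x1))
≡ x3 | ((x4 | ~x1) & ~(x4 & ~x1))
≡ x3 | ((x4 | ~x1) & (~x4 | ~~x1))
≡ x3 | ((x4 | ~x1) & (~x4 | x1))
≡ (x3 | x4 | ~x1) & (x3 | ~x4 | x1)

(x3 | x4 | ~x1) & (x3 | ~x4 | x1)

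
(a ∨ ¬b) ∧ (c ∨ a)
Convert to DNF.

a ∨ (¬b ∧ c)

(a ∨ ¬b) ∧ (c ∨ a)
= (a ∧ c) ∨ (a ∧ a) ∨ (¬b ∧ c) ∨ (¬b ∧ a)   [distribute ∧ over ∨]
= a ∨ (¬b ∧ c)   [simplify]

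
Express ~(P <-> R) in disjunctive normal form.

(P & ~R) | (R & ~P)

~(P <-> R)
≡ ~((P -> R) & (R -> P))
≡ ~((~P | R) & (R -> P))
≡ ~((~P | R) & (~R | P))
≡ ~(~P | R) | ~(~R | P)
≡ (~~P & ~R) | ~(~R | P)
≡ (P & ~R) | ~(~R | P)
≡ (P & ~R) | (~~R & ~P)
≡ (P & ~R) | (R & ~P)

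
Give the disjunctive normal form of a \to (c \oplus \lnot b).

\lnot a \lor (c \land b) \lor (\lnot c \land \lnot b)

a \to (c \oplus \lnot b)
⇔ \lnot a \lor (c \oplus \lnot b)   (eliminate \to)
⇔ \lnot a \lor (c \land \lnot \lnot b) \lor (\lnot c \land \lnot b)   (expand \oplus)
⇔ \lnot a \lor (c \land b) \lor (\lnot c \land \lnot b)   (double negation)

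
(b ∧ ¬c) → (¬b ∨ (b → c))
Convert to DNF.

(b ∧ ¬c) → (¬b ∨ (b → c))
≡ ¬(b ∧ ¬c) ∨ ¬b ∨ (b → c)
≡ ¬(b ∧ ¬c) ∨ ¬b ∨ ¬b ∨ c
≡ ¬b ∨ ¬¬c ∨ ¬b ∨ ¬b ∨ c
≡ ¬b ∨ c ∨ ¬b ∨ ¬b ∨ c
≡ ¬b ∨ c

¬b ∨ c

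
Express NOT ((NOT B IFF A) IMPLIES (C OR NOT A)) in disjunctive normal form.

NOT ((NOT B IFF A) IMPLIES (C OR NOT A))
⇔ NOT (NOT (NOT B IFF A) OR C OR NOT A)   — eliminate IMPLIES
⇔ NOT (NOT ((NOT B IMPLIES A) AND (A IMPLIES NOT B)) OR C OR NOT A)   — eliminate IFF
⇔ NOT (NOT ((NOT NOT B OR A) AND (A IMPLIES NOT B)) OR C OR NOT A)   — eliminate IMPLIES
⇔ NOT (NOT ((NOT NOT B OR A) AND (NOT A OR NOT B)) OR C OR NOT A)   — eliminate IMPLIES
⇔ NOT NOT ((NOT NOT B OR A) AND (NOT A OR NOT B)) AND NOT C AND NOT NOT A   — De Morgan
⇔ (NOT NOT B OR A) AND (NOT A OR NOT B) AND NOT C AND NOT NOT A   — double negation
⇔ (B OR A) AND (NOT A OR NOT B) AND NOT C AND NOT NOT A   — double negation
⇔ (B OR A) AND (NOT A OR NOT B) AND NOT C AND A   — double negation
⇔ (B AND NOT A AND NOT C AND A) OR (B AND NOT B AND NOT C AND A) OR (A AND NOT A AND NOT C AND A) OR (A AND NOT B AND NOT C AND A)   — distribute AND over OR
⇔ A AND NOT B AND NOT C   — simplify

A AND NOT B AND NOT C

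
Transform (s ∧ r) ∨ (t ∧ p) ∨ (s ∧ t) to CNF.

(s ∧ r) ∨ (t ∧ p) ∨ (s ∧ t)
≡ (s ∨ t ∨ s) ∧ (s ∨ t ∨ t) ∧ (s ∨ p ∨ s) ∧ (s ∨ p ∨ t) ∧ (r ∨ t ∨ s) ∧ (r ∨ t ∨ t) ∧ (r ∨ p ∨ s) ∧ (r ∨ p ∨ t)   [distribute ∨ over ∧]
≡ (s ∨ t) ∧ (s ∨ p) ∧ (r ∨ t)   [simplify]

(s ∨ t) ∧ (s ∨ p) ∧ (r ∨ t)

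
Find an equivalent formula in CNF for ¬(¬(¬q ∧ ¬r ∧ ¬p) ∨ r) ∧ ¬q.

¬(¬(¬q ∧ ¬r ∧ ¬p) ∨ r) ∧ ¬q
⇔ ¬¬(¬q ∧ ¬r ∧ ¬p) ∧ ¬r ∧ ¬q   [De Morgan]
⇔ ¬q ∧ ¬r ∧ ¬p ∧ ¬r ∧ ¬q   [double negation]
⇔ ¬q ∧ ¬r ∧ ¬p   [simplify]

¬q ∧ ¬r ∧ ¬p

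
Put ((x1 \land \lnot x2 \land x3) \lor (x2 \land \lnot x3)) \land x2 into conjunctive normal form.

(x1 \lor \lnot x3) \land (\lnot x2 \lor \lnot x3) \land x2

((x1 \land \lnot x2 \land x3) \lor (x2 \land \lnot x3)) \land x2
⇔ (x1 \lor x2) \land (x1 \lor \lnot x3) \land (\lnot x2 \lor x2) \land (\lnot x2 \lor \lnot x3) \land (x3 \lor x2) \land (x3 \lor \lnot x3) \land x2
⇔ (x1 \lor \lnot x3) \land (\lnot x2 \lor \lnot x3) \land x2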